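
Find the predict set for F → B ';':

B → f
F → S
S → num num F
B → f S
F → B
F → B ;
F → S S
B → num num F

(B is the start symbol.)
{ 'f', 'num' }

PREDICT(F → B ';') = (FIRST(RHS) \ {ε}) ∪ (FOLLOW(F) if ε ∈ FIRST(RHS), i.e. RHS ⇒* ε)
FIRST(B) = { 'f', 'num' }
FIRST(B ';') = { 'f', 'num' }
ε ∉ FIRST(B ';'), so FOLLOW(F) is not added.
PREDICT(F → B ';') = { 'f', 'num' }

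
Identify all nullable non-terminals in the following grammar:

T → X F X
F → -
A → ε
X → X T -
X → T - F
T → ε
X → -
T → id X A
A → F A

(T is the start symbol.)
A non-terminal is nullable if it can derive ε (the empty string): either it has an ε-production, or it has a production whose right-hand side consists entirely of nullable non-terminals.

ε-productions: A → ε, T → ε
So A, T are immediately nullable.
No further non-terminal can be added: every production for the remaining non-terminals contains a terminal or a non-nullable non-terminal.
Nullable = { 'A', 'T' }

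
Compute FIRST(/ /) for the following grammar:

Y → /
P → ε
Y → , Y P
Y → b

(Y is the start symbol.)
{ '/' }

To compute FIRST(/ /), process the symbols left to right:
Symbol / is a terminal. Add '/' and stop.
FIRST(/ /) = { '/' }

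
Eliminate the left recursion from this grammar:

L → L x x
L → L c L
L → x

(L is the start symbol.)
L is directly left-recursive. The standard transformation for
  A → A α₁ | ... | A α_m | β₁ | ... | β_n
is
  A  → β₁ A' | ... | β_n A'
  A' → α₁ A' | ... | α_m A' | ε

L → x becomes L → x L'
L → L x x becomes L' → x x L'
L → L c L becomes L' → c L L'
Add L' → ε

Resulting grammar:
L → x L'
L' → x x L'
L' → c L L'
L' → ε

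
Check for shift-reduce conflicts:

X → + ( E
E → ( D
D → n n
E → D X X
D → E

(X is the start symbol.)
Yes — I11: [E → ( D .] vs [X → . + ( E]

A shift-reduce conflict occurs when an LR(0) state has both:
  - a complete (reduce) item [A → α .] (dot at the end), and
  - a shift item [B → β . c γ] (dot before a terminal).

Augment with X' → X and build the canonical LR(0) collection (I0 = CLOSURE({[X' → . X]}), then GOTO on every symbol after a dot until no new states appear). It has 13 states:
  I0: { [X → . + ( E], [X' → . X] }  — shift
  I1: { [X → + . ( E] }  — shift
  I2: { [X' → X .] }  — accept
  I3: { [D → . E], [D → . n n], [E → . ( D], [E → . D X X], [X → + ( . E] }  — shift
  I4: { [D → . E], [D → . n n], [E → ( . D], [E → . ( D], [E → . D X X] }  — shift
  I5: { [E → D . X X], [X → . + ( E] }  — shift
  I6: { [D → E .], [X → + ( E .] }  — 2 reduces
  I7: { [D → n . n] }  — shift
  I8: { [D → n n .] }  — reduce
  I9: { [E → D X . X], [X → . + ( E] }  — shift
  I10: { [E → D X X .] }  — reduce
  I11: { [E → ( D .], [E → D . X X], [X → . + ( E] }  — shift, reduce
  I12: { [D → E .] }  — reduce

I11 contains reduce item [E → ( D .] and shift item [X → . + ( E] — shift-reduce conflict.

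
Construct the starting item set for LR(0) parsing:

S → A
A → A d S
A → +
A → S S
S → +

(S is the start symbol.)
{ [A → . +], [A → . A d S], [A → . S S], [S → . +], [S → . A], [S' → . S] }

First, augment the grammar with S' → S
I₀ = CLOSURE({ [S' → . S] }):
  [S' → . S] has the dot before S: add [S → . A], [S → . +]
  [S → . A] has the dot before A: add [A → . A d S], [A → . +], [A → . S S]
No further items can be added.

I₀ = { [A → . +], [A → . A d S], [A → . S S], [S → . +], [S → . A], [S' → . S] }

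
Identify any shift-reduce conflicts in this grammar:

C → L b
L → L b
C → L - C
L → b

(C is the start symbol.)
A shift-reduce conflict occurs when an LR(0) state has both:
  - a complete (reduce) item [A → α .] (dot at the end), and
  - a shift item [B → β . c γ] (dot before a terminal).

Augment with C' → C and build the canonical LR(0) collection (I0 = CLOSURE({[C' → . C]}), then GOTO on every symbol after a dot until no new states appear). It has 7 states:
  I0: { [C → . L - C], [C → . L b], [C' → . C], [L → . L b], [L → . b] }  — shift
  I1: { [C' → C .] }  — accept
  I2: { [C → L . - C], [C → L . b], [L → L . b] }  — shift
  I3: { [L → b .] }  — reduce
  I4: { [C → . L - C], [C → . L b], [C → L - . C], [L → . L b], [L → . b] }  — shift
  I5: { [C → L b .], [L → L b .] }  — 2 reduces
  I6: { [C → L - C .] }  — reduce

No state contains both a complete item and a shift item.

Answer: No shift-reduce conflicts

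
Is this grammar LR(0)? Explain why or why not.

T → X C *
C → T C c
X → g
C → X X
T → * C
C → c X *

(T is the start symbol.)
A grammar is LR(0) if no state in the canonical LR(0) collection has:
  - both a shift item (dot before a terminal) and a complete item (shift-reduce conflict), or
  - two or more complete items (reduce-reduce conflict; the accept item [T' → T .] counts as a complete item here).

Augment with T' → T and build the canonical LR(0) collection (I0 = CLOSURE({[T' → . T]}), then GOTO on every symbol after a dot until no new states appear). It has 16 states:
  I0: { [T → . * C], [T → . X C *], [T' → . T], [X → . g] }  — shift
  I1: { [C → . T C c], [C → . X X], [C → . c X *], [T → * . C], [T → . * C], [T → . X C *], [X → . g] }  — shift
  I2: { [T' → T .] }  — accept
  I3: { [C → . T C c], [C → . X X], [C → . c X *], [T → . * C], [T → . X C *], [T → X . C *], [X → . g] }  — shift
  I4: { [X → g .] }  — reduce
  I5: { [T → X C . *] }  — shift
  I6: { [C → . T C c], [C → . X X], [C → . c X *], [C → T . C c], [T → . * C], [T → . X C *], [X → . g] }  — shift
  I7: { [C → . T C c], [C → . X X], [C → . c X *], [C → X . X], [T → . * C], [T → . X C *], [T → X . C *], [X → . g] }  — shift
  I8: { [C → c . X *], [X → . g] }  — shift
  I9: { [C → c X . *] }  — shift
  I10: { [C → c X * .] }  — reduce
  I11: { [C → . T C c], [C → . X X], [C → . c X *], [C → X . X], [C → X X .], [T → . * C], [T → . X C *], [T → X . C *], [X → . g] }  — shift, reduce
  I12: { [C → T C . c] }  — shift
  I13: { [C → T C c .] }  — reduce
  I14: { [T → X C * .] }  — reduce
  I15: { [T → * C .] }  — reduce

Conflict in state I11:
  Shift-reduce conflict between [C → X X .] and [C → . c X *]
So the grammar is NOT LR(0).

Answer: No. Shift-reduce conflict between [C → X X .] and [C → . c X *]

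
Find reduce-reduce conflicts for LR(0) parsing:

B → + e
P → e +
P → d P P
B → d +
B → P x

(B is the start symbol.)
A reduce-reduce conflict occurs when an LR(0) state has two complete items [A → α .] and [B → β .] — both call for a reduction, and with no lookahead the parser cannot choose between them.

Augment with B' → B and build the canonical LR(0) collection (I0 = CLOSURE({[B' → . B]}), then GOTO on every symbol after a dot until no new states appear). It has 13 states:
  I0: { [B → . + e], [B → . P x], [B → . d +], [B' → . B], [P → . d P P], [P → . e +] }  — shift
  I1: { [B → + . e] }  — shift
  I2: { [B' → B .] }  — accept
  I3: { [B → P . x] }  — shift
  I4: { [B → d . +], [P → . d P P], [P → . e +], [P → d . P P] }  — shift
  I5: { [P → e . +] }  — shift
  I6: { [P → e + .] }  — reduce
  I7: { [B → d + .] }  — reduce
  I8: { [P → . d P P], [P → . e +], [P → d P . P] }  — shift
  I9: { [P → . d P P], [P → . e +], [P → d . P P] }  — shift
  I10: { [P → d P P .] }  — reduce
  I11: { [B → P x .] }  — reduce
  I12: { [B → + e .] }  — reduce

No state contains more than one complete item.

Answer: No reduce-reduce conflicts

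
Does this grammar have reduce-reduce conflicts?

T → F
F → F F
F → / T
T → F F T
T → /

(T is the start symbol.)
Yes — I6: [F → F F .] vs [T → F .]

A reduce-reduce conflict occurs when an LR(0) state has two complete items [A → α .] and [B → β .] — both call for a reduction, and with no lookahead the parser cannot choose between them.

Augment with T' → T and build the canonical LR(0) collection (I0 = CLOSURE({[T' → . T]}), then GOTO on every symbol after a dot until no new states appear). It has 9 states:
  I0: { [F → . / T], [F → . F F], [T → . /], [T → . F F T], [T → . F], [T' → . T] }  — shift
  I1: { [F → . / T], [F → . F F], [F → / . T], [T → . /], [T → . F F T], [T → . F], [T → / .] }  — shift, reduce
  I2: { [F → . / T], [F → . F F], [F → F . F], [T → F . F T], [T → F .] }  — shift, reduce
  I3: { [T' → T .] }  — accept
  I4: { [F → . / T], [F → . F F], [F → / . T], [T → . /], [T → . F F T], [T → . F] }  — shift
  I5: { [F → . / T], [F → . F F], [F → F . F], [F → F F .], [T → . /], [T → . F F T], [T → . F], [T → F F . T] }  — shift, reduce
  I6: { [F → . / T], [F → . F F], [F → F . F], [F → F F .], [T → F . F T], [T → F .] }  — shift, 2 reduces
  I7: { [T → F F T .] }  — reduce
  I8: { [F → / T .] }  — reduce

I6 contains complete items [F → F F .], [T → F .] — reduce-reduce conflict.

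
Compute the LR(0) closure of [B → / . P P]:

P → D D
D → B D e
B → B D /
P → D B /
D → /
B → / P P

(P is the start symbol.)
{ [B → . / P P], [B → . B D /], [B → / . P P], [D → . /], [D → . B D e], [P → . D B /], [P → . D D] }

To compute CLOSURE, for each item [A → α.Bβ] where B is a non-terminal, add [B → .γ] for all productions B → γ; repeat for the newly added items until nothing changes.

Start with: [B → / . P P]
  [B → / . P P] has the dot before P: add [P → . D D], [P → . D B /]
  [P → . D D] has the dot before D: add [D → . B D e], [D → . /]
  [D → . B D e] has the dot before B: add [B → . B D /], [B → . / P P]
No further items can be added.

CLOSURE = { [B → . / P P], [B → . B D /], [B → / . P P], [D → . /], [D → . B D e], [P → . D B /], [P → . D D] }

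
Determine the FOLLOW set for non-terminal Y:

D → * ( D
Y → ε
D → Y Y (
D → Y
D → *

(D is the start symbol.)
{ $, '(' }

To compute FOLLOW(Y), find every occurrence of Y on a right-hand side N → α Y β: add FIRST(β) \ {ε}, and if β is empty or nullable also add FOLLOW(N). Iterate to a fixed point.

In D → Y Y (: Y is followed by Y '(', add FIRST(Y '(') \ {ε} = { '(' }
In D → Y Y (: Y is followed by '(', add FIRST('(') \ {ε} = { '(' }
In D → Y: Y is at the end, add FOLLOW(D)

The FOLLOW sets referred to above (computed the same way, to a fixed point):
  FOLLOW(D) = { $ }

Taking the union: FOLLOW(Y) = { $, '(' }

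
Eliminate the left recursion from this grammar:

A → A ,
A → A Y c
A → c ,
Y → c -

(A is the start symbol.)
A is directly left-recursive. The standard transformation for
  A → A α₁ | ... | A α_m | β₁ | ... | β_n
is
  A  → β₁ A' | ... | β_n A'
  A' → α₁ A' | ... | α_m A' | ε

A → c , becomes A → c , A'
A → A , becomes A' → , A'
A → A Y c becomes A' → Y c A'
Add A' → ε

Productions for other non-terminals are unchanged:
  Y → c -

Resulting grammar:
A → c , A'
A' → , A'
A' → Y c A'
A' → ε
Y → c -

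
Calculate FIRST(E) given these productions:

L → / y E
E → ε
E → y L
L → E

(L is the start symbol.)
{ 'y', ε }

From E → ε:
  - ε-production, so ε ∈ FIRST(E)
From E → y L:
  - y is a terminal: add 'y' and stop

Collecting: FIRST(E) = { 'y', ε }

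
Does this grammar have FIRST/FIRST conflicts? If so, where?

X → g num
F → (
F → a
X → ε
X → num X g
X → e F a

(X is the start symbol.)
Productions for X:
  X → g num: FIRST = { 'g' }
  X → ε: FIRST = { ε }
  X → num X g: FIRST = { 'num' }
  X → e F a: FIRST = { 'e' }
Productions for F:
  F → (: FIRST = { '(' }
  F → a: FIRST = { 'a' }

All alternatives of each non-terminal have pairwise disjoint FIRST sets.

Answer: No FIRST/FIRST conflicts.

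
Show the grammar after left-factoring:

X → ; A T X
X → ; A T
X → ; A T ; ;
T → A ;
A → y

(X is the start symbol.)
Left-factoring transforms A → αβ₁ | αβ₂ into A → αA' and A' → β₁ | β₂
(α is the longest common prefix among the alternatives). Repeat until
no nonterminal has two alternatives with a common prefix.

Round 1: X has alternatives sharing prefix '; A T'. Introduce X': X → ; A T X'
  Add: X' → X
  Add: X' → ε
  Add: X' → ; ;

No remaining common prefixes — done.

Resulting grammar:
X → ; A T X'
X' → X
X' → ε
X' → ; ;
T → A ;
A → y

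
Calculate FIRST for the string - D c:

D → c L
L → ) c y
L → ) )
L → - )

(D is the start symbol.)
{ '-' }

To compute FIRST(- D c), process the symbols left to right:
Symbol - is a terminal. Add '-' and stop.
FIRST(- D c) = { '-' }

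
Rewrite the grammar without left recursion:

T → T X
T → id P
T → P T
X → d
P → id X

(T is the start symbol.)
T is directly left-recursive. The standard transformation for
  A → A α₁ | ... | A α_m | β₁ | ... | β_n
is
  A  → β₁ A' | ... | β_n A'
  A' → α₁ A' | ... | α_m A' | ε

T → id P becomes T → id P T'
T → P T becomes T → P T T'
T → T X becomes T' → X T'
Add T' → ε

Productions for other non-terminals are unchanged:
  X → d
  P → id X

Resulting grammar:
T → id P T'
T → P T T'
T' → X T'
T' → ε
X → d
P → id X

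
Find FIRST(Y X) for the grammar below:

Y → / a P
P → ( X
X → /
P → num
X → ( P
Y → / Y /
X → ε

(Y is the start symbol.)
FIRST sets of the non-terminals involved (from the grammar, by fixed-point iteration):
  FIRST(Y) = { '/' }

To compute FIRST(Y X), process the symbols left to right:
Symbol Y is a non-terminal. Add FIRST(Y) \ {ε} = { '/' }
Y is not nullable (ε ∉ FIRST(Y)), so stop here.
FIRST(Y X) = { '/' }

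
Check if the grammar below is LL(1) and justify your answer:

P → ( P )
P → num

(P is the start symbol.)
A grammar is LL(1) if for each non-terminal N with multiple productions, the predict sets of those productions are pairwise disjoint, where PREDICT(N → α) = (FIRST(α) \ {ε}) ∪ (FOLLOW(N) if α ⇒* ε).

For P:
  PREDICT(P → '(' P ')') = { '(' }
  PREDICT(P → num) = { 'num' }

All predict sets are disjoint. The grammar IS LL(1).

Answer: Yes, the grammar is LL(1).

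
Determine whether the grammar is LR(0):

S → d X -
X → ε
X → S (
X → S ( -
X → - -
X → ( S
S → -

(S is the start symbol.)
A grammar is LR(0) if no state in the canonical LR(0) collection has:
  - both a shift item (dot before a terminal) and a complete item (shift-reduce conflict), or
  - two or more complete items (reduce-reduce conflict; the accept item [S' → S .] counts as a complete item here).

Augment with S' → S and build the canonical LR(0) collection (I0 = CLOSURE({[S' → . S]}), then GOTO on every symbol after a dot until no new states appear). It has 13 states:
  I0: { [S → . -], [S → . d X -], [S' → . S] }  — shift
  I1: { [S → - .] }  — reduce
  I2: { [S' → S .] }  — accept
  I3: { [S → . -], [S → . d X -], [S → d . X -], [X → . ( S], [X → . - -], [X → . S ( -], [X → . S (], [X → .] }  — shift, reduce
  I4: { [S → . -], [S → . d X -], [X → ( . S] }  — shift
  I5: { [S → - .], [X → - . -] }  — shift, reduce
  I6: { [X → S . ( -], [X → S . (] }  — shift
  I7: { [S → d X . -] }  — shift
  I8: { [S → d X - .] }  — reduce
  I9: { [X → S ( . -], [X → S ( .] }  — shift, reduce
  I10: { [X → S ( - .] }  — reduce
  I11: { [X → - - .] }  — reduce
  I12: { [X → ( S .] }  — reduce

Conflict in state I3:
  Shift-reduce conflict between [X → .] and [S → . -]
So the grammar is NOT LR(0).

Answer: No. Shift-reduce conflict between [X → .] and [S → . -]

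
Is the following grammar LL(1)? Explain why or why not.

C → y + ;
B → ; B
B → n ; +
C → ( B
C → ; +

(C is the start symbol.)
A grammar is LL(1) if for each non-terminal N with multiple productions, the predict sets of those productions are pairwise disjoint, where PREDICT(N → α) = (FIRST(α) \ {ε}) ∪ (FOLLOW(N) if α ⇒* ε).

For C:
  PREDICT(C → y '+' ';') = { 'y' }
  PREDICT(C → '(' B) = { '(' }
  PREDICT(C → ';' '+') = { ';' }
For B:
  PREDICT(B → ';' B) = { ';' }
  PREDICT(B → n ';' '+') = { 'n' }

All predict sets are disjoint. The grammar IS LL(1).

Answer: Yes, the grammar is LL(1).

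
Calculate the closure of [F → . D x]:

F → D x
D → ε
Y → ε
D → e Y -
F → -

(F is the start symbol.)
{ [D → . e Y -], [D → .], [F → . D x] }

To compute CLOSURE, for each item [A → α.Bβ] where B is a non-terminal, add [B → .γ] for all productions B → γ; repeat for the newly added items until nothing changes.

Start with: [F → . D x]
  [F → . D x] has the dot before D: add [D → .], [D → . e Y -]
No further items can be added.

CLOSURE = { [D → . e Y -], [D → .], [F → . D x] }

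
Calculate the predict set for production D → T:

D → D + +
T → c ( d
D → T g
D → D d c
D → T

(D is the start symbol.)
PREDICT(D → T) = (FIRST(RHS) \ {ε}) ∪ (FOLLOW(D) if ε ∈ FIRST(RHS), i.e. RHS ⇒* ε)
FIRST(T) = { 'c' }
FIRST(T) = { 'c' }
ε ∉ FIRST(T), so FOLLOW(D) is not added.
PREDICT(D → T) = { 'c' }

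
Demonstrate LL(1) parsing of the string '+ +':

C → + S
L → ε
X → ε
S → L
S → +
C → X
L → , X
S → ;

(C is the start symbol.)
Stack is shown with the top on the left.

Stack  Input  Action
--------------------
C $    + + $  output C → + S
+ S $  + + $  match '+'
S $    + $    output S → +
+ $    + $    match '+'
$      $      accept

The string is accepted.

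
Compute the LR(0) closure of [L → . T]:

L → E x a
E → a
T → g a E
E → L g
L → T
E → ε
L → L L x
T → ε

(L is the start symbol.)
To compute CLOSURE, for each item [A → α.Bβ] where B is a non-terminal, add [B → .γ] for all productions B → γ; repeat for the newly added items until nothing changes.

Start with: [L → . T]
  [L → . T] has the dot before T: add [T → . g a E], [T → .]
No further items can be added.

CLOSURE = { [L → . T], [T → . g a E], [T → .] }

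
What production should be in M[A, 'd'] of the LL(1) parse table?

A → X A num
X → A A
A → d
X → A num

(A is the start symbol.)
A → X A num, A → d

To find M[A, 'd'], we find productions for A where 'd' is in the predict set (PREDICT(N → α) = (FIRST(α) \ {ε}) ∪ (FOLLOW(N) if α ⇒* ε)).

Relevant sets:
  FIRST(X) = { 'd' }

A → X A num: PREDICT = { 'd' }
  'd' is in predict set, so this production goes in M[A, 'd']
A → d: PREDICT = { 'd' }
  'd' is in predict set, so this production goes in M[A, 'd']

M[A, 'd'] = A → X A num, A → d  (a multiply-defined cell — the grammar is not LL(1))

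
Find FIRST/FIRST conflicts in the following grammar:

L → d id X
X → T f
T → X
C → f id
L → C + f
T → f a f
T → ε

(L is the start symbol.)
A FIRST/FIRST conflict occurs when two productions N → α and N → β for the same non-terminal have FIRST(α) ∩ FIRST(β) ≠ ∅ (with ε ∈ FIRST of a nullable right-hand side, so two nullable alternatives also conflict).

FIRST sets of the non-terminals at (or reachable through a nullable prefix from) the front of some alternative:
  FIRST(C) = { 'f' }
  FIRST(X) = { 'f' }

Productions for L:
  L → d id X: FIRST = { 'd' }
  L → C + f: FIRST = { 'f' }
Productions for T:
  T → X: FIRST = { 'f' }
  T → f a f: FIRST = { 'f' }
  T → ε: FIRST = { ε }
X, C have only one production, so no FIRST/FIRST conflict is possible there.

Conflict for T: T → X and T → f a f
  Overlap: { 'f' }

Answer: Yes. T → X / T → f a f on { 'f' }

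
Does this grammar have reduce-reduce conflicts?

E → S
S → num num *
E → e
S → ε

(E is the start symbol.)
No reduce-reduce conflicts

Augment with E' → E and build the canonical LR(0) collection (I0 = CLOSURE({[E' → . E]}), then GOTO on every symbol after a dot until no new states appear). It has 7 states:
  I0: { [E → . S], [E → . e], [E' → . E], [S → . num num *], [S → .] }  — shift, reduce
  I1: { [E' → E .] }  — accept
  I2: { [E → S .] }  — reduce
  I3: { [E → e .] }  — reduce
  I4: { [S → num . num *] }  — shift
  I5: { [S → num num . *] }  — shift
  I6: { [S → num num * .] }  — reduce

No state contains more than one complete item.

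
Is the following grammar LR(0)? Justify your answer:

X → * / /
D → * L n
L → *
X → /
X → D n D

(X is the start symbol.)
A grammar is LR(0) if no state in the canonical LR(0) collection has:
  - both a shift item (dot before a terminal) and a complete item (shift-reduce conflict), or
  - two or more complete items (reduce-reduce conflict; the accept item [X' → X .] counts as a complete item here).

Augment with X' → X and build the canonical LR(0) collection (I0 = CLOSURE({[X' → . X]}), then GOTO on every symbol after a dot until no new states appear). It has 13 states:
  I0: { [D → . * L n], [X → . * / /], [X → . /], [X → . D n D], [X' → . X] }  — shift
  I1: { [D → * . L n], [L → . *], [X → * . / /] }  — shift
  I2: { [X → / .] }  — reduce
  I3: { [X → D . n D] }  — shift
  I4: { [X' → X .] }  — accept
  I5: { [D → . * L n], [X → D n . D] }  — shift
  I6: { [D → * . L n], [L → . *] }  — shift
  I7: { [X → D n D .] }  — reduce
  I8: { [L → * .] }  — reduce
  I9: { [D → * L . n] }  — shift
  I10: { [D → * L n .] }  — reduce
  I11: { [X → * / . /] }  — shift
  I12: { [X → * / / .] }  — reduce

Every state is either a pure shift/goto state or contains exactly one complete item and nothing to shift — no conflicts. The grammar is LR(0).

Answer: Yes, the grammar is LR(0)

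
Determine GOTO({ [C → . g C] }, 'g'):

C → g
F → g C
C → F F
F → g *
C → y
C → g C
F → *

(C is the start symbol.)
{ [C → . F F], [C → . g C], [C → . g], [C → . y], [C → g . C], [F → . *], [F → . g *], [F → . g C] }

GOTO(I, 'g') = CLOSURE({ [A → αX.β] : [A → α.Xβ] ∈ I, X = 'g' })

Items with dot before 'g', with the dot advanced:
  [C → . g C] → [C → g . C]
Closure of the advanced items:
  [C → g . C] has the dot before C: add [C → . g], [C → . F F], [C → . y], [C → . g C]
  [C → . F F] has the dot before F: add [F → . g C], [F → . g *], [F → . *]

GOTO = { [C → . F F], [C → . g C], [C → . g], [C → . y], [C → g . C], [F → . *], [F → . g *], [F → . g C] }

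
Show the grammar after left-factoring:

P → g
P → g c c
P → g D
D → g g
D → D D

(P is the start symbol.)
Left-factoring transforms A → αβ₁ | αβ₂ into A → αA' and A' → β₁ | β₂
(α is the longest common prefix among the alternatives). Repeat until
no nonterminal has two alternatives with a common prefix.

Round 1: P has alternatives sharing prefix 'g'. Introduce P': P → g P'
  Add: P' → ε
  Add: P' → c c
  Add: P' → D

No remaining common prefixes — done.

Resulting grammar:
P → g P'
P' → ε
P' → c c
P' → D
D → g g
D → D D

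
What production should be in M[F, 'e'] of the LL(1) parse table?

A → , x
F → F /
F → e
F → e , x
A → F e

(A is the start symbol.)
F → F /, F → e, F → e , x

To find M[F, 'e'], we find productions for F where 'e' is in the predict set (PREDICT(N → α) = (FIRST(α) \ {ε}) ∪ (FOLLOW(N) if α ⇒* ε)).

Relevant sets:
  FIRST(F) = { 'e' }

F → F /: PREDICT = { 'e' }
  'e' is in predict set, so this production goes in M[F, 'e']
F → e: PREDICT = { 'e' }
  'e' is in predict set, so this production goes in M[F, 'e']
F → e , x: PREDICT = { 'e' }
  'e' is in predict set, so this production goes in M[F, 'e']

M[F, 'e'] = F → F /, F → e, F → e , x  (a multiply-defined cell — the grammar is not LL(1))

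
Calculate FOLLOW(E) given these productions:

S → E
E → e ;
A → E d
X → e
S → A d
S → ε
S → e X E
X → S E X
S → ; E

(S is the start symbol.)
To compute FOLLOW(E), find every occurrence of E on a right-hand side N → α E β: add FIRST(β) \ {ε}, and if β is empty or nullable also add FOLLOW(N). Iterate to a fixed point.

In S → E: E is at the end, add FOLLOW(S)
In A → E d: E is followed by d, add FIRST(d) \ {ε} = { 'd' }
In S → e X E: E is at the end, add FOLLOW(S)
In X → S E X: E is followed by X, add FIRST(X) \ {ε} = { ';', 'e' }
In S → ; E: E is at the end, add FOLLOW(S)

The FOLLOW sets referred to above (computed the same way, to a fixed point):
  FOLLOW(S) = { $, 'e' }

Taking the union: FOLLOW(E) = { $, ';', 'd', 'e' }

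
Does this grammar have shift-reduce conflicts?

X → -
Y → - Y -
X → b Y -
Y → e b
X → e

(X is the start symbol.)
No shift-reduce conflicts

A shift-reduce conflict occurs when an LR(0) state has both:
  - a complete (reduce) item [A → α .] (dot at the end), and
  - a shift item [B → β . c γ] (dot before a terminal).

Augment with X' → X and build the canonical LR(0) collection (I0 = CLOSURE({[X' → . X]}), then GOTO on every symbol after a dot until no new states appear). It has 12 states:
  I0: { [X → . -], [X → . b Y -], [X → . e], [X' → . X] }  — shift
  I1: { [X → - .] }  — reduce
  I2: { [X' → X .] }  — accept
  I3: { [X → b . Y -], [Y → . - Y -], [Y → . e b] }  — shift
  I4: { [X → e .] }  — reduce
  I5: { [Y → - . Y -], [Y → . - Y -], [Y → . e b] }  — shift
  I6: { [X → b Y . -] }  — shift
  I7: { [Y → e . b] }  — shift
  I8: { [Y → e b .] }  — reduce
  I9: { [X → b Y - .] }  — reduce
  I10: { [Y → - Y . -] }  — shift
  I11: { [Y → - Y - .] }  — reduce

No state contains both a complete item and a shift item.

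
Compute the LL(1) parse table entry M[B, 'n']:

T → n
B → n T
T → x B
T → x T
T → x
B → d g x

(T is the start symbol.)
To find M[B, 'n'], we find productions for B where 'n' is in the predict set (PREDICT(N → α) = (FIRST(α) \ {ε}) ∪ (FOLLOW(N) if α ⇒* ε)).

B → n T: PREDICT = { 'n' }
  'n' is in predict set, so this production goes in M[B, 'n']
B → d g x: PREDICT = { 'd' }

M[B, 'n'] = B → n T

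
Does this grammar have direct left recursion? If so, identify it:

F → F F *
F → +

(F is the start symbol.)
Yes, F is left-recursive

Direct left recursion occurs when N → N α for some non-terminal N (the right-hand side begins with the left-hand side itself).

F → F F *: LEFT RECURSIVE (starts with F)
F → +: starts with '+'

The grammar has direct left recursion on: F.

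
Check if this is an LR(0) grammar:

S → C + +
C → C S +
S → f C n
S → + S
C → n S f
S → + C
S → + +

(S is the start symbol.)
No. Shift-reduce conflict between [S → f C n .] and [C → . n S f]

A grammar is LR(0) if no state in the canonical LR(0) collection has:
  - both a shift item (dot before a terminal) and a complete item (shift-reduce conflict), or
  - two or more complete items (reduce-reduce conflict; the accept item [S' → S .] counts as a complete item here).

Augment with S' → S and build the canonical LR(0) collection (I0 = CLOSURE({[S' → . S]}), then GOTO on every symbol after a dot until no new states appear). It has 17 states:
  I0: { [C → . C S +], [C → . n S f], [S → . + +], [S → . + C], [S → . + S], [S → . C + +], [S → . f C n], [S' → . S] }  — shift
  I1: { [C → . C S +], [C → . n S f], [S → + . +], [S → + . C], [S → + . S], [S → . + +], [S → . + C], [S → . + S], [S → . C + +], [S → . f C n] }  — shift
  I2: { [C → . C S +], [C → . n S f], [C → C . S +], [S → . + +], [S → . + C], [S → . + S], [S → . C + +], [S → . f C n], [S → C . + +] }  — shift
  I3: { [S' → S .] }  — accept
  I4: { [C → . C S +], [C → . n S f], [S → f . C n] }  — shift
  I5: { [C → . C S +], [C → . n S f], [C → n . S f], [S → . + +], [S → . + C], [S → . + S], [S → . C + +], [S → . f C n] }  — shift
  I6: { [C → n S . f] }  — shift
  I7: { [C → n S f .] }  — reduce
  I8: { [C → . C S +], [C → . n S f], [C → C . S +], [S → . + +], [S → . + C], [S → . + S], [S → . C + +], [S → . f C n], [S → f C . n] }  — shift
  I9: { [C → C S . +] }  — shift
  I10: { [C → . C S +], [C → . n S f], [C → n . S f], [S → . + +], [S → . + C], [S → . + S], [S → . C + +], [S → . f C n], [S → f C n .] }  — shift, reduce
  I11: { [C → C S + .] }  — reduce
  I12: { [C → . C S +], [C → . n S f], [S → + . +], [S → + . C], [S → + . S], [S → . + +], [S → . + C], [S → . + S], [S → . C + +], [S → . f C n], [S → C + . +] }  — shift
  I13: { [C → . C S +], [C → . n S f], [S → + + .], [S → + . +], [S → + . C], [S → + . S], [S → . + +], [S → . + C], [S → . + S], [S → . C + +], [S → . f C n], [S → C + + .] }  — shift, 2 reduces
  I14: { [C → . C S +], [C → . n S f], [C → C . S +], [S → + C .], [S → . + +], [S → . + C], [S → . + S], [S → . C + +], [S → . f C n], [S → C . + +] }  — shift, reduce
  I15: { [S → + S .] }  — reduce
  I16: { [C → . C S +], [C → . n S f], [S → + + .], [S → + . +], [S → + . C], [S → + . S], [S → . + +], [S → . + C], [S → . + S], [S → . C + +], [S → . f C n] }  — shift, reduce

Conflict in state I10:
  Shift-reduce conflict between [S → f C n .] and [C → . n S f]
So the grammar is NOT LR(0).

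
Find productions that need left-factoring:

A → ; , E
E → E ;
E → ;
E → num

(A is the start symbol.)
Left-factoring is needed when two productions for the same non-terminal
share a common prefix on the right-hand side.

Productions for E:
  E → E ;
  E → ;
  E → num

No common prefixes found.

Answer: No, left-factoring is not needed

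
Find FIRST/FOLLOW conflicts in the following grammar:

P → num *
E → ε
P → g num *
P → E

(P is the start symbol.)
A FIRST/FOLLOW conflict occurs when a non-terminal N has a nullable alternative N → β (β ⇒* ε) and another alternative N → α with FIRST(α) ∩ FOLLOW(N) ≠ ∅: on such a lookahead the parser cannot decide between expanding α and letting N vanish via β.

Nullable non-terminals: E, P.
FIRST sets used below: FIRST(E) = { ε }
E has a nullable alternative but only one production, so nothing to check.

P: nullable alternative(s) P → E; FOLLOW(P) = { $ }
  P → num *: FIRST \ {ε} = { 'num' } — disjoint from FOLLOW(P)
  P → g num *: FIRST \ {ε} = { 'g' } — disjoint from FOLLOW(P)
  P → E: FIRST \ {ε} = { } — this is the only nullable alternative, skip

No FIRST/FOLLOW conflicts found.

Answer: No FIRST/FOLLOW conflicts.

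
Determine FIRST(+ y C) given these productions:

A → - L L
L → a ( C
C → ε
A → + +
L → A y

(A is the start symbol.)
To compute FIRST(+ y C), process the symbols left to right:
Symbol + is a terminal. Add '+' and stop.
FIRST(+ y C) = { '+' }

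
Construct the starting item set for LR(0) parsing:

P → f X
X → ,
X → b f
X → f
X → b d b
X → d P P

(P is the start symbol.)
{ [P → . f X], [P' → . P] }

First, augment the grammar with P' → P
I₀ = CLOSURE({ [P' → . P] }):
  [P' → . P] has the dot before P: add [P → . f X]
No further items can be added.

I₀ = { [P → . f X], [P' → . P] }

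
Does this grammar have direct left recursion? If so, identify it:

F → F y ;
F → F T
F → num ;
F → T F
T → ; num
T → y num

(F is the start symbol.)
Direct left recursion occurs when N → N α for some non-terminal N (the right-hand side begins with the left-hand side itself).

F → F y ;: LEFT RECURSIVE (starts with F)
F → F T: LEFT RECURSIVE (starts with F)
F → num ;: starts with num
F → T F: starts with T
T → ; num: starts with ';'
T → y num: starts with y

The grammar has direct left recursion on: F.

Answer: Yes, F is left-recursive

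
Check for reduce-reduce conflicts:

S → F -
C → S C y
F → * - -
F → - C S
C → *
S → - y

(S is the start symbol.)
A reduce-reduce conflict occurs when an LR(0) state has two complete items [A → α .] and [B → β .] — both call for a reduction, and with no lookahead the parser cannot choose between them.

Augment with S' → S and build the canonical LR(0) collection (I0 = CLOSURE({[S' → . S]}), then GOTO on every symbol after a dot until no new states appear). It has 15 states:
  I0: { [F → . * - -], [F → . - C S], [S → . - y], [S → . F -], [S' → . S] }  — shift
  I1: { [F → * . - -] }  — shift
  I2: { [C → . *], [C → . S C y], [F → - . C S], [F → . * - -], [F → . - C S], [S → - . y], [S → . - y], [S → . F -] }  — shift
  I3: { [S → F . -] }  — shift
  I4: { [S' → S .] }  — accept
  I5: { [S → F - .] }  — reduce
  I6: { [C → * .], [F → * . - -] }  — shift, reduce
  I7: { [F → - C . S], [F → . * - -], [F → . - C S], [S → . - y], [S → . F -] }  — shift
  I8: { [C → . *], [C → . S C y], [C → S . C y], [F → . * - -], [F → . - C S], [S → . - y], [S → . F -] }  — shift
  I9: { [S → - y .] }  — reduce
  I10: { [C → S C . y] }  — shift
  I11: { [C → S C y .] }  — reduce
  I12: { [F → - C S .] }  — reduce
  I13: { [F → * - . -] }  — shift
  I14: { [F → * - - .] }  — reduce

No state contains more than one complete item.

Answer: No reduce-reduce conflicts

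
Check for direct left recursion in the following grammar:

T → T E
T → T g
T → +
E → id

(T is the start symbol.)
Yes, T is left-recursive

Direct left recursion occurs when N → N α for some non-terminal N (the right-hand side begins with the left-hand side itself).

T → T E: LEFT RECURSIVE (starts with T)
T → T g: LEFT RECURSIVE (starts with T)
T → +: starts with '+'
E → id: starts with id

The grammar has direct left recursion on: T.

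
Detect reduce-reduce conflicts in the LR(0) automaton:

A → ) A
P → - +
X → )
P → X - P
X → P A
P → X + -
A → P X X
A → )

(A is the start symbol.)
Yes — I1: [A → ) .] vs [X → ) .]

A reduce-reduce conflict occurs when an LR(0) state has two complete items [A → α .] and [B → β .] — both call for a reduction, and with no lookahead the parser cannot choose between them.

Augment with A' → A and build the canonical LR(0) collection (I0 = CLOSURE({[A' → . A]}), then GOTO on every symbol after a dot until no new states appear). It has 18 states:
  I0: { [A → . ) A], [A → . )], [A → . P X X], [A' → . A], [P → . - +], [P → . X + -], [P → . X - P], [X → . )], [X → . P A] }  — shift
  I1: { [A → ) . A], [A → ) .], [A → . ) A], [A → . )], [A → . P X X], [P → . - +], [P → . X + -], [P → . X - P], [X → ) .], [X → . )], [X → . P A] }  — shift, 2 reduces
  I2: { [P → - . +] }  — shift
  I3: { [A' → A .] }  — accept
  I4: { [A → . ) A], [A → . )], [A → . P X X], [A → P . X X], [P → . - +], [P → . X + -], [P → . X - P], [X → . )], [X → . P A], [X → P . A] }  — shift
  I5: { [P → X . + -], [P → X . - P] }  — shift
  I6: { [P → X + . -] }  — shift
  I7: { [P → . - +], [P → . X + -], [P → . X - P], [P → X - . P], [X → . )], [X → . P A] }  — shift
  I8: { [X → ) .] }  — reduce
  I9: { [A → . ) A], [A → . )], [A → . P X X], [P → . - +], [P → . X + -], [P → . X - P], [P → X - P .], [X → . )], [X → . P A], [X → P . A] }  — shift, reduce
  I10: { [X → P A .] }  — reduce
  I11: { [P → X + - .] }  — reduce
  I12: { [A → P X . X], [P → . - +], [P → . X + -], [P → . X - P], [P → X . + -], [P → X . - P], [X → . )], [X → . P A] }  — shift
  I13: { [P → - . +], [P → . - +], [P → . X + -], [P → . X - P], [P → X - . P], [X → . )], [X → . P A] }  — shift
  I14: { [A → . ) A], [A → . )], [A → . P X X], [P → . - +], [P → . X + -], [P → . X - P], [X → . )], [X → . P A], [X → P . A] }  — shift
  I15: { [A → P X X .], [P → X . + -], [P → X . - P] }  — shift, reduce
  I16: { [P → - + .] }  — reduce
  I17: { [A → ) A .] }  — reduce

I1 contains complete items [A → ) .], [X → ) .] — reduce-reduce conflict.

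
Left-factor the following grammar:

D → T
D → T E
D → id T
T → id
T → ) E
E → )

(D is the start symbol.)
Left-factoring transforms A → αβ₁ | αβ₂ into A → αA' and A' → β₁ | β₂
(α is the longest common prefix among the alternatives). Repeat until
no nonterminal has two alternatives with a common prefix.

Round 1: D has alternatives sharing prefix 'T'. Introduce D': D → T D'
  Add: D' → ε
  Add: D' → E

No remaining common prefixes — done.

Resulting grammar:
D → T D'
D' → ε
D' → E
D → id T
T → id
T → ) E
E → )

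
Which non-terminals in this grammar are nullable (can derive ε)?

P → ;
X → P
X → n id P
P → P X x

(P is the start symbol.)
There are no ε-productions, so no non-terminal can derive ε.
No non-terminals are nullable.

Answer: None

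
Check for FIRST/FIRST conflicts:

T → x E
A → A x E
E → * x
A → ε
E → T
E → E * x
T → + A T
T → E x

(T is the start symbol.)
FIRST sets of the non-terminals at (or reachable through a nullable prefix from) the front of some alternative:
  FIRST(E) = { '*', '+', 'x' }
  FIRST(A) = { 'x', ε }
  FIRST(T) = { '*', '+', 'x' }

Productions for T:
  T → x E: FIRST = { 'x' }
  T → + A T: FIRST = { '+' }
  T → E x: FIRST = { '*', '+', 'x' }
Productions for A:
  A → A x E: FIRST = { 'x' }
  A → ε: FIRST = { ε }
Productions for E:
  E → * x: FIRST = { '*' }
  E → T: FIRST = { '*', '+', 'x' }
  E → E * x: FIRST = { '*', '+', 'x' }

Conflict for T: T → x E and T → E x
  Overlap: { 'x' }
Conflict for T: T → + A T and T → E x
  Overlap: { '+' }
Conflict for E: E → * x and E → T
  Overlap: { '*' }
Conflict for E: E → * x and E → E * x
  Overlap: { '*' }
Conflict for E: E → T and E → E * x
  Overlap: { '*', '+', 'x' }

Answer: Yes. T → x E / T → E x on { 'x' }; T → '+' A T / T → E x on { '+' }; E → '*' x / E → T on { '*' }; E → '*' x / E → E '*' x on { '*' }; E → T / E → E '*' x on { '*', '+', 'x' }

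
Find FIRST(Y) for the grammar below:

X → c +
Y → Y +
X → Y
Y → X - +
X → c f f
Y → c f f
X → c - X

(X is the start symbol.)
{ 'c' }

FIRST sets of the other non-terminals involved (by the same procedure, iterated to a fixed point):
  FIRST(X) = { 'c' }

From Y → Y +:
  - Y is the symbol being defined: contributes nothing new
    Y is not nullable, so stop
From Y → X - +:
  - X is a non-terminal: add FIRST(X) \ {ε} = { 'c' }
    X is not nullable, so stop
From Y → c f f:
  - c is a terminal: add 'c' and stop

Collecting: FIRST(Y) = { 'c' }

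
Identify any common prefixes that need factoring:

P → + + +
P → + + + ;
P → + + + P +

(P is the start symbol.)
Left-factoring is needed when two productions for the same non-terminal
share a common prefix on the right-hand side.

Productions for P:
  P → + + +
  P → + + + ;
  P → + + + P +

Found common prefix '+ + +' in productions for P

Answer: Yes, P has productions with common prefix '+ + +'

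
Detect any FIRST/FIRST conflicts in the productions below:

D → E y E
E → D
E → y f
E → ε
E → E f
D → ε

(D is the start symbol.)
Yes. E → D / E → y f on { 'y' }; E → D / E → ε on { ε }; E → D / E → E f on { 'f', 'y' }; E → y f / E → E f on { 'y' }

A FIRST/FIRST conflict occurs when two productions N → α and N → β for the same non-terminal have FIRST(α) ∩ FIRST(β) ≠ ∅ (with ε ∈ FIRST of a nullable right-hand side, so two nullable alternatives also conflict).

FIRST sets of the non-terminals at (or reachable through a nullable prefix from) the front of some alternative:
  FIRST(E) = { 'f', 'y', ε }
  FIRST(D) = { 'f', 'y', ε }

Productions for D:
  D → E y E: FIRST = { 'f', 'y' }
  D → ε: FIRST = { ε }
Productions for E:
  E → D: FIRST = { 'f', 'y', ε }
  E → y f: FIRST = { 'y' }
  E → ε: FIRST = { ε }
  E → E f: FIRST = { 'f', 'y' }

Conflict for E: E → D and E → y f
  Overlap: { 'y' }
Conflict for E: E → D and E → ε
  Overlap: { ε }
Conflict for E: E → D and E → E f
  Overlap: { 'f', 'y' }
Conflict for E: E → y f and E → E f
  Overlap: { 'y' }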